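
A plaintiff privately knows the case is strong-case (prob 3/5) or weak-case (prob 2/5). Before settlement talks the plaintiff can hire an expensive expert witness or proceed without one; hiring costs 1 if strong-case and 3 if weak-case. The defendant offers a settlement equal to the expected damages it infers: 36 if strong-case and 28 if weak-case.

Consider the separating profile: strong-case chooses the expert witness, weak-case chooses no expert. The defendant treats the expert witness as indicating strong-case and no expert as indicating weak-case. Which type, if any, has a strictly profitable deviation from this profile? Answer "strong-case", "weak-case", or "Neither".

The expert witness pays 36; no expert pays 28.
strong-case: assigned the expert witness, nets 36 − 1 = 35; deviating to no expert nets 28.
weak-case: assigned no expert, nets 28; deviating to the expert witness nets 36 − 3 = 33.
The weak-case type gains 5 by deviating.

weak-case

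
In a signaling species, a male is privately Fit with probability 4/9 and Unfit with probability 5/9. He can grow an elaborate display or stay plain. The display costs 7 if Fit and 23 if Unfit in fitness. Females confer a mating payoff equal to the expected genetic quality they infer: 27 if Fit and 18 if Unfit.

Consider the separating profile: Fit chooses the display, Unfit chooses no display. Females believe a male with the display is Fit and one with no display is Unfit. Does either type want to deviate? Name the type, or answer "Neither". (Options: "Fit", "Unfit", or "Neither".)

Neither

The display pays 27; no display pays 18.
Fit: assigned the display, nets 27 − 7 = 20; deviating to no display nets 18.
Unfit: assigned no display, nets 18; deviating to the display nets 27 − 23 = 4.
Both types strictly prefer their assigned action; no profitable deviation.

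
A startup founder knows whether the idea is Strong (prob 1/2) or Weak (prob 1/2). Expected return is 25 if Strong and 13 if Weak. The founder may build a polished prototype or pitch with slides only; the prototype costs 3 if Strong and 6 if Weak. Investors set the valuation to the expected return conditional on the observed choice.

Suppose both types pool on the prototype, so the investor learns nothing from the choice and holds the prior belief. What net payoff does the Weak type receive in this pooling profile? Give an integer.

Pooled valuation = 1/2·25 + 1/2·13 = 19.
Weak pays cost 6 for the prototype, so net payoff = 19 − 6 = 13.

13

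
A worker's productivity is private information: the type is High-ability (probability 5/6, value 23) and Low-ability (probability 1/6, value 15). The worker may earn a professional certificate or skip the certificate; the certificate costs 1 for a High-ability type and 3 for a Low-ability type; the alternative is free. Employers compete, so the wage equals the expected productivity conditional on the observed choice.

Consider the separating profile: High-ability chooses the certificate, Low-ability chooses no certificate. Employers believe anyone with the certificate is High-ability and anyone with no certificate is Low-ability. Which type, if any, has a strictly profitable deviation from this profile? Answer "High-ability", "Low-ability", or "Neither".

The certificate pays 23; no certificate pays 15.
High-ability: assigned the certificate, nets 23 − 1 = 22; deviating to no certificate nets 15.
Low-ability: assigned no certificate, nets 15; deviating to the certificate nets 23 − 3 = 20.
The Low-ability type gains 5 by deviating.

Low-ability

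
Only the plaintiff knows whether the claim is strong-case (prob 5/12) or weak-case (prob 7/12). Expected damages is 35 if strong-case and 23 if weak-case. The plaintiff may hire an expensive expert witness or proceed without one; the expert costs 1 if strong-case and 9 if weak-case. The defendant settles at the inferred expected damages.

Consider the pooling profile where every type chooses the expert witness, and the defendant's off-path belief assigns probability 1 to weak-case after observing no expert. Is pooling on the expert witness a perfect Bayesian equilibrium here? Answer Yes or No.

On path, the defendant holds the prior and pays 5/12·35 + 7/12·23 = 28. Off path (no expert), believing weak-case, it pays 23.
strong-case: the expert witness nets 28 − 1 = 27; no expert nets 23. strong-case stays.
weak-case: the expert witness nets 28 − 9 = 19; no expert nets 23. weak-case would deviate.
A type deviates, so pooling fails.

No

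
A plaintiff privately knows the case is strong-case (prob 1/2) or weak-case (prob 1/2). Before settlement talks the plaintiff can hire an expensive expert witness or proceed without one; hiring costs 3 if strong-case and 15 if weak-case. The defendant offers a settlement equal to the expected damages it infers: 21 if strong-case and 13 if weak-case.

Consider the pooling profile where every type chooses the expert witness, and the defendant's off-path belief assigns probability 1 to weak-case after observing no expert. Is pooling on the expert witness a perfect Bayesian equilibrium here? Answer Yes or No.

No

On path, the defendant holds the prior and pays 1/2·21 + 1/2·13 = 17. Off path (no expert), believing weak-case, it pays 13.
strong-case: the expert witness nets 17 − 3 = 14; no expert nets 13. strong-case stays.
weak-case: the expert witness nets 17 − 15 = 2; no expert nets 13. weak-case would deviate.
A type deviates, so pooling fails.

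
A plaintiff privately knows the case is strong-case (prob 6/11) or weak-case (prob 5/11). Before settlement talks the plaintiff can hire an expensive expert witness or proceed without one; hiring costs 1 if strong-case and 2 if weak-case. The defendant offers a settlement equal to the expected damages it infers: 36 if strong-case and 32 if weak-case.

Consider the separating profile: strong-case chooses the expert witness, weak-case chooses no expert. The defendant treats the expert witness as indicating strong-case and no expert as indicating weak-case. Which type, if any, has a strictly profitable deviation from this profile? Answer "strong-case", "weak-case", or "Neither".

weak-case

The expert witness pays 36; no expert pays 32.
strong-case: assigned the expert witness, nets 36 − 1 = 35; deviating to no expert nets 32.
weak-case: assigned no expert, nets 32; deviating to the expert witness nets 36 − 2 = 34.
The weak-case type gains 2 by deviating.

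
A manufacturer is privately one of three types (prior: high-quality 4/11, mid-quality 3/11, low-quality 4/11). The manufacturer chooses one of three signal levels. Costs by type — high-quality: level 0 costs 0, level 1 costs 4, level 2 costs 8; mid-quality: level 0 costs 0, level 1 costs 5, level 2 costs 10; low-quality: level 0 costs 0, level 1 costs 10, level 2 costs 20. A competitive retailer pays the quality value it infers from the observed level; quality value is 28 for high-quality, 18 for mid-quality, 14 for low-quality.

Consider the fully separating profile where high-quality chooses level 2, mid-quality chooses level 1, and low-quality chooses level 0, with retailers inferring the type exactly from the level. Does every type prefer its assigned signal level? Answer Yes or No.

No

Separating prices: level 2 → 28, level 1 → 18, level 0 → 14.
high-quality (assigned level 2): level 0: 14 − 0 = 14; level 1: 18 − 4 = 14; level 2: 28 − 8 = 20. high-quality stays.
mid-quality (assigned level 1): level 0: 14 − 0 = 14; level 1: 18 − 5 = 13; level 2: 28 − 10 = 18. mid-quality prefers level 2.
low-quality (assigned level 0): level 0: 14 − 0 = 14; level 1: 18 − 10 = 8; level 2: 28 − 20 = 8. low-quality stays.
At least one type deviates; the separating profile fails.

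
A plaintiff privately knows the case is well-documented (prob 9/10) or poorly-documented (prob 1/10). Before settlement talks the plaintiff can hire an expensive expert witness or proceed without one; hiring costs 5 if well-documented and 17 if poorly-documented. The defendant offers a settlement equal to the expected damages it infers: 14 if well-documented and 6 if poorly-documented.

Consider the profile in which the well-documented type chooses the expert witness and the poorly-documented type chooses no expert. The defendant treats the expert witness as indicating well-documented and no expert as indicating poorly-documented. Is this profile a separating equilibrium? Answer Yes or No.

Yes

Under these beliefs, the expert witness earns settlement 14 and no expert earns settlement 6.
well-documented: the expert witness nets 14 − 5 = 9; no expert nets 6. well-documented prefers the expert witness.
poorly-documented: the expert witness nets 14 − 17 = -3; no expert nets 6. poorly-documented prefers no expert.
Neither type deviates, so the separating profile is an equilibrium.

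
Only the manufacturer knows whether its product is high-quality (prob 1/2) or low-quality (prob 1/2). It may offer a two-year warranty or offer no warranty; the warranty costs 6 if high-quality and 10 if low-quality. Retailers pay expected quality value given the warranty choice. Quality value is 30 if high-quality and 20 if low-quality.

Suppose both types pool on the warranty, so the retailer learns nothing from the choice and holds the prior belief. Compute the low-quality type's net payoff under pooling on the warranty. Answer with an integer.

Pooled price = 1/2·30 + 1/2·20 = 25.
low-quality pays cost 10 for the warranty, so net payoff = 25 − 10 = 15.

15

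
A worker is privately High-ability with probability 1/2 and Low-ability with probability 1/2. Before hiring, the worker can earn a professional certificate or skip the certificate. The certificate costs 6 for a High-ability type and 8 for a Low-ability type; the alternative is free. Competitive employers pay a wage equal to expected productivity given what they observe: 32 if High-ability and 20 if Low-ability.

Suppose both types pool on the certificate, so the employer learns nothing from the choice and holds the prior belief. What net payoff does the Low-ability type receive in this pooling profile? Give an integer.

Pooled wage = 1/2·32 + 1/2·20 = 26.
Low-ability pays cost 8 for the certificate, so net payoff = 26 − 8 = 18.

18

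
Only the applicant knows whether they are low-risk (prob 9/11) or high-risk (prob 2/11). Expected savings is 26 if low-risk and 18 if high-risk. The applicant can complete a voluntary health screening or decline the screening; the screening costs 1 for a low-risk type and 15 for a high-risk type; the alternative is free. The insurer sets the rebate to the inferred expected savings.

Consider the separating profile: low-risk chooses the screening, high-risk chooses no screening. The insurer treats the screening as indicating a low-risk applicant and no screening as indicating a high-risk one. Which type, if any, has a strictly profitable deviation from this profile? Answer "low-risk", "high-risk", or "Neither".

The screening pays 26; no screening pays 18.
low-risk: assigned the screening, nets 26 − 1 = 25; deviating to no screening nets 18.
high-risk: assigned no screening, nets 18; deviating to the screening nets 26 − 15 = 11.
Both types strictly prefer their assigned action; no profitable deviation.

Neither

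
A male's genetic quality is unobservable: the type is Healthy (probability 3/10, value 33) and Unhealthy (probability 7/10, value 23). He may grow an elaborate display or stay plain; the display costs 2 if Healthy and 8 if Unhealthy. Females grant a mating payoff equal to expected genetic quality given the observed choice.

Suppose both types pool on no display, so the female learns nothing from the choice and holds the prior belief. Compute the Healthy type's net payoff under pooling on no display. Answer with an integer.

26

Pooled mating payoff = 3/10·33 + 7/10·23 = 26.
Healthy pays no cost for no display, so net payoff = 26.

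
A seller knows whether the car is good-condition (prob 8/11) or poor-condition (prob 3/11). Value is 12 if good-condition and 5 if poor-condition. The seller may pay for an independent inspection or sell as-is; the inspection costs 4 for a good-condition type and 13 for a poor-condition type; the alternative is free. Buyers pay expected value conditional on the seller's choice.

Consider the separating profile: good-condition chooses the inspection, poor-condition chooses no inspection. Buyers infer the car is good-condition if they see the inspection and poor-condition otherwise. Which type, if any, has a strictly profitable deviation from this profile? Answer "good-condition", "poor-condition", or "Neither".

The inspection pays 12; no inspection pays 5.
good-condition: assigned the inspection, nets 12 − 4 = 8; deviating to no inspection nets 5.
poor-condition: assigned no inspection, nets 5; deviating to the inspection nets 12 − 13 = -1.
Both types strictly prefer their assigned action; no profitable deviation.

Neither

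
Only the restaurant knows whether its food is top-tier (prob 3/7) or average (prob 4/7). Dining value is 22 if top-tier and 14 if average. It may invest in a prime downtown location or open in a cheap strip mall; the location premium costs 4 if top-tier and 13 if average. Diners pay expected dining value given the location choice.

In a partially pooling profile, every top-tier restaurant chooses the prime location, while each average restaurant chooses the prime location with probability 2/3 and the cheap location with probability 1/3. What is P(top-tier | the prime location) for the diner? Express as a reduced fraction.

9/17

P(the prime location) = (3/7)·1 + (4/7)·(2/3) = 17/21.
By Bayes' rule, P(top-tier | the prime location) = (3/7) / (17/21) = 9/17.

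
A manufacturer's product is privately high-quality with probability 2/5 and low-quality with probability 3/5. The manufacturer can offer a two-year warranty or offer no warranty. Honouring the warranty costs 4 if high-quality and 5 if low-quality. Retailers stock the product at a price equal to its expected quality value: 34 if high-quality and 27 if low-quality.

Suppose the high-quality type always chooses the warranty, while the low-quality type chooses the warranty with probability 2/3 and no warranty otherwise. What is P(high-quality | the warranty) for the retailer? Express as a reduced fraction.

1/2

P(the warranty) = (2/5)·1 + (3/5)·(2/3) = 4/5.
By Bayes' rule, P(high-quality | the warranty) = (2/5) / (4/5) = 1/2.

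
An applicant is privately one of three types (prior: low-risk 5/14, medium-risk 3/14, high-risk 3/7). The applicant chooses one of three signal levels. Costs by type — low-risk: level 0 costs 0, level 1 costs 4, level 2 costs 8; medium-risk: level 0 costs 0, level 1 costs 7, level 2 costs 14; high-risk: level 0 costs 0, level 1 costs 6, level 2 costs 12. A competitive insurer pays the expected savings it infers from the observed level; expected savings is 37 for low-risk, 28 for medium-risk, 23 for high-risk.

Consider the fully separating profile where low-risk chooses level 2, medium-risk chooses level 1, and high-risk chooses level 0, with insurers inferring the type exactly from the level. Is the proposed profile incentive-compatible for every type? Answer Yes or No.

No

Separating rebates: level 2 → 37, level 1 → 28, level 0 → 23.
low-risk (assigned level 2): level 0: 23 − 0 = 23; level 1: 28 − 4 = 24; level 2: 37 − 8 = 29. low-risk stays.
medium-risk (assigned level 1): level 0: 23 − 0 = 23; level 1: 28 − 7 = 21; level 2: 37 − 14 = 23. medium-risk prefers level 0.
high-risk (assigned level 0): level 0: 23 − 0 = 23; level 1: 28 − 6 = 22; level 2: 37 − 12 = 25. high-risk prefers level 2.
At least one type deviates; the separating profile fails.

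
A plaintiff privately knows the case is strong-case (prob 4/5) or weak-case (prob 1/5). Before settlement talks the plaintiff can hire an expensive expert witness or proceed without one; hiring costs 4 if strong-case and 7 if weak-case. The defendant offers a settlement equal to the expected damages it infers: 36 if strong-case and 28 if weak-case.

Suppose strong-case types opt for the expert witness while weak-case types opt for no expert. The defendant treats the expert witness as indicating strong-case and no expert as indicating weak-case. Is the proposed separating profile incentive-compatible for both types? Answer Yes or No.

No

Under these beliefs, the expert witness earns settlement 36 and no expert earns settlement 28.
strong-case: the expert witness nets 36 − 4 = 32; no expert nets 28. strong-case prefers the expert witness.
weak-case: the expert witness nets 36 − 7 = 29; no expert nets 28. weak-case would deviate to the expert witness.
weak-case has a profitable deviation, so the profile is not an equilibrium.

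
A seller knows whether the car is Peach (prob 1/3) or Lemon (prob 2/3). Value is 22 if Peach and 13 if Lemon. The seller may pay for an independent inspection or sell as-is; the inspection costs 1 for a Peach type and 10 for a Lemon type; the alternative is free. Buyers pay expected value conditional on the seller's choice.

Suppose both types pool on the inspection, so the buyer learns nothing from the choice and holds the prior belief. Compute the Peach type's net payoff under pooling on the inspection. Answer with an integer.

15

Pooled price = 1/3·22 + 2/3·13 = 16.
Peach pays cost 1 for the inspection, so net payoff = 16 − 1 = 15.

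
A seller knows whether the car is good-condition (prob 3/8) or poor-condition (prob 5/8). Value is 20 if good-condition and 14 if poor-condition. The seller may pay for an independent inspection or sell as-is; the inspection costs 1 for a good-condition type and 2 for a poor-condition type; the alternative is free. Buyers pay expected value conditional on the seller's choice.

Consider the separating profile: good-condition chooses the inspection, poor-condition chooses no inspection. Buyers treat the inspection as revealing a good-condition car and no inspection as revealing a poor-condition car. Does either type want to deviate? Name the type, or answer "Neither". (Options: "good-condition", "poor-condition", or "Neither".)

poor-condition

The inspection pays 20; no inspection pays 14.
good-condition: assigned the inspection, nets 20 − 1 = 19; deviating to no inspection nets 14.
poor-condition: assigned no inspection, nets 14; deviating to the inspection nets 20 − 2 = 18.
The poor-condition type gains 4 by deviating.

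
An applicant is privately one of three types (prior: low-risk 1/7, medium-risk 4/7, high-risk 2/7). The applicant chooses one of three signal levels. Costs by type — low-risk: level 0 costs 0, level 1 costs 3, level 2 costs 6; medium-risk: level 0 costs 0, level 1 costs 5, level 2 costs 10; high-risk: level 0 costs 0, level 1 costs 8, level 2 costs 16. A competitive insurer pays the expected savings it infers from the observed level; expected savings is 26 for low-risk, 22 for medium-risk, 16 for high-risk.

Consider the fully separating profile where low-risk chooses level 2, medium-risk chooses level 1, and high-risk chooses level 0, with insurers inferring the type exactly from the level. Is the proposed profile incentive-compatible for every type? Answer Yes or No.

Yes

Separating rebates: level 2 → 26, level 1 → 22, level 0 → 16.
low-risk (assigned level 2): level 0: 16 − 0 = 16; level 1: 22 − 3 = 19; level 2: 26 − 6 = 20. low-risk stays.
medium-risk (assigned level 1): level 0: 16 − 0 = 16; level 1: 22 − 5 = 17; level 2: 26 − 10 = 16. medium-risk stays.
high-risk (assigned level 0): level 0: 16 − 0 = 16; level 1: 22 − 8 = 14; level 2: 26 − 16 = 10. high-risk stays.
Every type prefers its assigned level; separation holds.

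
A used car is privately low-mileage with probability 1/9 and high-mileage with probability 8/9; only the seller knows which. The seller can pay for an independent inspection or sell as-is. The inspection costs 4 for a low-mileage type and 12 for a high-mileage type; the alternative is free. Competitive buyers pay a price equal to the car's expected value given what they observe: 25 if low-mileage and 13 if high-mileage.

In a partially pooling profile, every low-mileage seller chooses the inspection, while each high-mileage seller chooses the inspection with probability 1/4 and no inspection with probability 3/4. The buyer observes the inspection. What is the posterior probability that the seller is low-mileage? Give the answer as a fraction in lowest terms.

P(the inspection) = (1/9)·1 + (8/9)·(1/4) = 1/3.
By Bayes' rule, P(low-mileage | the inspection) = (1/9) / (1/3) = 1/3.

1/3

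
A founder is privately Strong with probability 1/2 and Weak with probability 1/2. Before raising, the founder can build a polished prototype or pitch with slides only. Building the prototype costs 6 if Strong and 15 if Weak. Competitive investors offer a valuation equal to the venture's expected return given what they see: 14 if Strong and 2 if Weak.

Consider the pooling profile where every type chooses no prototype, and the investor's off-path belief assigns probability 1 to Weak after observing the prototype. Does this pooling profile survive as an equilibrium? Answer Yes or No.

Yes

On path, the investor holds the prior and pays 1/2·14 + 1/2·2 = 8. Off path (the prototype), believing Weak, it pays 2.
Strong: no prototype nets 8; the prototype nets 2 − 6 = -4. Strong stays.
Weak: no prototype nets 8; the prototype nets 2 − 15 = -13. Weak stays.
No type deviates, so pooling is sustained.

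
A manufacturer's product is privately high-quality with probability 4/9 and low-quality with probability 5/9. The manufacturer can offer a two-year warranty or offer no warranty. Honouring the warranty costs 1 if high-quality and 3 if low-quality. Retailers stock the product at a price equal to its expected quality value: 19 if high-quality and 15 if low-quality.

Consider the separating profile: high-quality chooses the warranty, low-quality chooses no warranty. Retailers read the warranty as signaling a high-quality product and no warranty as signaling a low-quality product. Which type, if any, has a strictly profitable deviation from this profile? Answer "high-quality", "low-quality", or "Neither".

low-quality

The warranty pays 19; no warranty pays 15.
high-quality: assigned the warranty, nets 19 − 1 = 18; deviating to no warranty nets 15.
low-quality: assigned no warranty, nets 15; deviating to the warranty nets 19 − 3 = 16.
The low-quality type gains 1 by deviating.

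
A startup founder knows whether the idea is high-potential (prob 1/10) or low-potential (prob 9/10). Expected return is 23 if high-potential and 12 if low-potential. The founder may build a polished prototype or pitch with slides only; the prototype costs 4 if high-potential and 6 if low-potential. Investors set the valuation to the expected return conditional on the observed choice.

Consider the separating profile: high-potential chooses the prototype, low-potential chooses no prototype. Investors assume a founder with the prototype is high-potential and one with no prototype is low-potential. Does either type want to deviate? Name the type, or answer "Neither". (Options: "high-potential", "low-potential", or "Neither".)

low-potential

The prototype pays 23; no prototype pays 12.
high-potential: assigned the prototype, nets 23 − 4 = 19; deviating to no prototype nets 12.
low-potential: assigned no prototype, nets 12; deviating to the prototype nets 23 − 6 = 17.
The low-potential type gains 5 by deviating.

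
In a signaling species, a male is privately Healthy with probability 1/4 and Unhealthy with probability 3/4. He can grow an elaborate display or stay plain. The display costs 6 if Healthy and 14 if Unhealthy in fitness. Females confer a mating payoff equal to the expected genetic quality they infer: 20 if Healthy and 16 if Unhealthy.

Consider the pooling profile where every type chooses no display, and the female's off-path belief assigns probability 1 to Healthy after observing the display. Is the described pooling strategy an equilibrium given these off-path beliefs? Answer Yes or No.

On path, the female holds the prior and pays 1/4·20 + 3/4·16 = 17. Off path (the display), believing Healthy, it pays 20.
Healthy: no display nets 17; the display nets 20 − 6 = 14. Healthy stays.
Unhealthy: no display nets 17; the display nets 20 − 14 = 6. Unhealthy stays.
No type deviates, so pooling is sustained.

Yes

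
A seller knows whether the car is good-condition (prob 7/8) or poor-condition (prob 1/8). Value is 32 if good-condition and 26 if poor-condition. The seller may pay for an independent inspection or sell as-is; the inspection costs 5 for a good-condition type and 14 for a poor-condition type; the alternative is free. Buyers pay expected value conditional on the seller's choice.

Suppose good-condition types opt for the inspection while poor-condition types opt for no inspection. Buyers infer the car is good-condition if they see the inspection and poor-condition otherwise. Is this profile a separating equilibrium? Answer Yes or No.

Under these beliefs, the inspection earns price 32 and no inspection earns price 26.
good-condition: the inspection nets 32 − 5 = 27; no inspection nets 26. good-condition prefers the inspection.
poor-condition: the inspection nets 32 − 14 = 18; no inspection nets 26. poor-condition prefers no inspection.
Neither type deviates, so the separating profile is an equilibrium.

Yes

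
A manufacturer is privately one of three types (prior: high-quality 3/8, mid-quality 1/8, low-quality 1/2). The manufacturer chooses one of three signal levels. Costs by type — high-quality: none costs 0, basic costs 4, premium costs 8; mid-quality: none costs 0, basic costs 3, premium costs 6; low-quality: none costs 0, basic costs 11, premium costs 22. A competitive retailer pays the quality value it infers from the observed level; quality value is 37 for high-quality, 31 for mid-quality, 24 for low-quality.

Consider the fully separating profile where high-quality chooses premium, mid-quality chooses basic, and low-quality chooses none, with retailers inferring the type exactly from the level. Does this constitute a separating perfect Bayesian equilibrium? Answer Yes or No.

No

Separating prices: premium → 37, basic → 31, none → 24.
high-quality (assigned premium): none: 24 − 0 = 24; basic: 31 − 4 = 27; premium: 37 − 8 = 29. high-quality stays.
mid-quality (assigned basic): none: 24 − 0 = 24; basic: 31 − 3 = 28; premium: 37 − 6 = 31. mid-quality prefers premium.
low-quality (assigned none): none: 24 − 0 = 24; basic: 31 − 11 = 20; premium: 37 − 22 = 15. low-quality stays.
At least one type deviates; the separating profile fails.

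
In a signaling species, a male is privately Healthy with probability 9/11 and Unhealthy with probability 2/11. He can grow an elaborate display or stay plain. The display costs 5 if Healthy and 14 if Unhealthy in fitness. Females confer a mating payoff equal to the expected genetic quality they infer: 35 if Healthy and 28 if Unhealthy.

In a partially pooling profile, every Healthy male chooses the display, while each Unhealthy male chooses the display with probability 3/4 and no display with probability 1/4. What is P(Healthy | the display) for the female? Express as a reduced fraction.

6/7

P(the display) = (9/11)·1 + (2/11)·(3/4) = 21/22.
By Bayes' rule, P(Healthy | the display) = (9/11) / (21/22) = 6/7.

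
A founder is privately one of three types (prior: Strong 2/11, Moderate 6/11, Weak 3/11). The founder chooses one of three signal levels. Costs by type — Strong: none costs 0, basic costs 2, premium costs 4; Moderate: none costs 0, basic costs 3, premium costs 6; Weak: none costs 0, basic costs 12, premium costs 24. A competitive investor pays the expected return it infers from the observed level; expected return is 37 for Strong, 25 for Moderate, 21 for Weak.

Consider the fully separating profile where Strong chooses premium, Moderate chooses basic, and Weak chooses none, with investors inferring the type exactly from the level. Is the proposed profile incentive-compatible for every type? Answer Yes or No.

Separating valuations: premium → 37, basic → 25, none → 21.
Strong (assigned premium): none: 21 − 0 = 21; basic: 25 − 2 = 23; premium: 37 − 4 = 33. Strong stays.
Moderate (assigned basic): none: 21 − 0 = 21; basic: 25 − 3 = 22; premium: 37 − 6 = 31. Moderate prefers premium.
Weak (assigned none): none: 21 − 0 = 21; basic: 25 − 12 = 13; premium: 37 − 24 = 13. Weak stays.
At least one type deviates; the separating profile fails.

No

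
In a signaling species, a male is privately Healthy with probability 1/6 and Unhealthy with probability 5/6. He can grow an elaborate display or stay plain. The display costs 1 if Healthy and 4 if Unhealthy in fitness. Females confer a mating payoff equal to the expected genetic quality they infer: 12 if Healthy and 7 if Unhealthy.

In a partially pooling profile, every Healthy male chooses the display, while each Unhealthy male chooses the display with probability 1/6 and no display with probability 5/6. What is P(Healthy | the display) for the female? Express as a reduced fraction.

P(the display) = (1/6)·1 + (5/6)·(1/6) = 11/36.
By Bayes' rule, P(Healthy | the display) = (1/6) / (11/36) = 6/11.

6/11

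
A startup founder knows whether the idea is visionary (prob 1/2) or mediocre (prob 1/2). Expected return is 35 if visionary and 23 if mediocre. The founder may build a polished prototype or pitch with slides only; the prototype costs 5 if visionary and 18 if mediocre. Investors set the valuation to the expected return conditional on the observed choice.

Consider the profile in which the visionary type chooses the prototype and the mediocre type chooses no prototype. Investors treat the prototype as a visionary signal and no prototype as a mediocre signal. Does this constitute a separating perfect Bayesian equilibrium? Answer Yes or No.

Under these beliefs, the prototype earns valuation 35 and no prototype earns valuation 23.
visionary: the prototype nets 35 − 5 = 30; no prototype nets 23. visionary prefers the prototype.
mediocre: the prototype nets 35 − 18 = 17; no prototype nets 23. mediocre prefers no prototype.
Neither type deviates, so the separating profile is an equilibrium.

Yes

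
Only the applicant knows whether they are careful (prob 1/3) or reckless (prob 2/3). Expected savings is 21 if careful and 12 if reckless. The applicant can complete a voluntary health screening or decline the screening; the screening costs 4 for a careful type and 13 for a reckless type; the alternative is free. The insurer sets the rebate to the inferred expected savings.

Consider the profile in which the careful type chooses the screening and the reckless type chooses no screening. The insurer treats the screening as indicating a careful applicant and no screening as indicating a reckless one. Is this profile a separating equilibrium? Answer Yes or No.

Yes

Under these beliefs, the screening earns rebate 21 and no screening earns rebate 12.
careful: the screening nets 21 − 4 = 17; no screening nets 12. careful prefers the screening.
reckless: the screening nets 21 − 13 = 8; no screening nets 12. reckless prefers no screening.
Neither type deviates, so the separating profile is an equilibrium.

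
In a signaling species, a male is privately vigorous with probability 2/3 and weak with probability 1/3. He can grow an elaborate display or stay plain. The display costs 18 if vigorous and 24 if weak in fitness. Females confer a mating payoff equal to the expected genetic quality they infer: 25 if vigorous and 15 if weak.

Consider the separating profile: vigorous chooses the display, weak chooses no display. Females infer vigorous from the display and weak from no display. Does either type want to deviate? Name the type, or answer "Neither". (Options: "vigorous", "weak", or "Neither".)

The display pays 25; no display pays 15.
vigorous: assigned the display, nets 25 − 18 = 7; deviating to no display nets 15.
weak: assigned no display, nets 15; deviating to the display nets 25 − 24 = 1.
The vigorous type gains 8 by deviating.

vigorous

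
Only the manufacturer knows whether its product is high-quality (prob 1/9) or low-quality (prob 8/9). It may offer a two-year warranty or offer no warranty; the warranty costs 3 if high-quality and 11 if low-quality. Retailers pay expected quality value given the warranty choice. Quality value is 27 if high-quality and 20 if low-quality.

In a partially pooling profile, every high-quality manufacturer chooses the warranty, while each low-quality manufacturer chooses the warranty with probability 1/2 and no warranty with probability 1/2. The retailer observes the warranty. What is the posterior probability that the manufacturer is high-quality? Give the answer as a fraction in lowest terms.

P(the warranty) = (1/9)·1 + (8/9)·(1/2) = 5/9.
By Bayes' rule, P(high-quality | the warranty) = (1/9) / (5/9) = 1/5.

1/5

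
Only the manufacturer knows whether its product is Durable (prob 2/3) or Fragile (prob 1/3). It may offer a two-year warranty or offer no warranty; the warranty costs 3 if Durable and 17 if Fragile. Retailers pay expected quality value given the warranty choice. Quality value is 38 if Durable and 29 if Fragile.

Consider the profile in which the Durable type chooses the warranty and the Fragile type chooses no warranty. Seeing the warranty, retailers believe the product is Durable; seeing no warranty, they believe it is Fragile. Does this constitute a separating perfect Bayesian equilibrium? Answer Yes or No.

Under these beliefs, the warranty earns price 38 and no warranty earns price 29.
Durable: the warranty nets 38 − 3 = 35; no warranty nets 29. Durable prefers the warranty.
Fragile: the warranty nets 38 − 17 = 21; no warranty nets 29. Fragile prefers no warranty.
Neither type deviates, so the separating profile is an equilibrium.

Yes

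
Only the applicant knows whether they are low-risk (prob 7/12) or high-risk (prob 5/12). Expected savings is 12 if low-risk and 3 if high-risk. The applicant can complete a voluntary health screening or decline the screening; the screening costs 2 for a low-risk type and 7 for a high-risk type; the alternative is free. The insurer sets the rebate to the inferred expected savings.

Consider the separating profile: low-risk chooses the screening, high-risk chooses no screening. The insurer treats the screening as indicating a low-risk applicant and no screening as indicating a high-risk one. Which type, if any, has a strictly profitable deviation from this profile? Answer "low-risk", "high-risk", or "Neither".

The screening pays 12; no screening pays 3.
low-risk: assigned the screening, nets 12 − 2 = 10; deviating to no screening nets 3.
high-risk: assigned no screening, nets 3; deviating to the screening nets 12 − 7 = 5.
The high-risk type gains 2 by deviating.

high-risk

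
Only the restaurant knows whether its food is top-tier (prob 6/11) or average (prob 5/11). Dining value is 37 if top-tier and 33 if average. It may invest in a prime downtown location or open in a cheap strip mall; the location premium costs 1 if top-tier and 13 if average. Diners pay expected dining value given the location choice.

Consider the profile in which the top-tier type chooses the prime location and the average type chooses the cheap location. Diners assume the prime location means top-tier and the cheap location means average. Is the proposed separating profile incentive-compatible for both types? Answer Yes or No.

Yes

Under these beliefs, the prime location earns price premium 37 and the cheap location earns price premium 33.
top-tier: the prime location nets 37 − 1 = 36; the cheap location nets 33. top-tier prefers the prime location.
average: the prime location nets 37 − 13 = 24; the cheap location nets 33. average prefers the cheap location.
Neither type deviates, so the separating profile is an equilibrium.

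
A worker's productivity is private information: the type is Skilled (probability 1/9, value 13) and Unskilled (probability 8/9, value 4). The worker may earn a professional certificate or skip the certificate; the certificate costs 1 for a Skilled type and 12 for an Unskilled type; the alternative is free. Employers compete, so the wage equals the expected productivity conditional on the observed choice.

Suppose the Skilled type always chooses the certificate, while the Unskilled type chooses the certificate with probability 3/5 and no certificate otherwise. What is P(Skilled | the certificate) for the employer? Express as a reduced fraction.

5/29

P(the certificate) = (1/9)·1 + (8/9)·(3/5) = 29/45.
By Bayes' rule, P(Skilled | the certificate) = (1/9) / (29/45) = 5/29.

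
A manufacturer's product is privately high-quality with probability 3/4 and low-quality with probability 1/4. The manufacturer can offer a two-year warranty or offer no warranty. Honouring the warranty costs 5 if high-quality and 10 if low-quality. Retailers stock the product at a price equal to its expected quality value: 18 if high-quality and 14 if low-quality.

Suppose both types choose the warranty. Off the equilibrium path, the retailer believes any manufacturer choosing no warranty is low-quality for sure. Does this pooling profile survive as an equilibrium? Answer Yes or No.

No

On path, the retailer holds the prior and pays 3/4·18 + 1/4·14 = 17. Off path (no warranty), believing low-quality, it pays 14.
high-quality: the warranty nets 17 − 5 = 12; no warranty nets 14. high-quality would deviate.
low-quality: the warranty nets 17 − 10 = 7; no warranty nets 14. low-quality would deviate.
A type deviates, so pooling fails.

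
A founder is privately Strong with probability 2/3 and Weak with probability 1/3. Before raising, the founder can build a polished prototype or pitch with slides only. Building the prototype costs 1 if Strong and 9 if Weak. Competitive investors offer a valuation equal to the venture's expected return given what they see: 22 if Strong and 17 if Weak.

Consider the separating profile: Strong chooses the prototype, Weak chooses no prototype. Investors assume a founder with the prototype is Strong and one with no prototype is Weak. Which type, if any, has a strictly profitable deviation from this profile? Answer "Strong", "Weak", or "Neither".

The prototype pays 22; no prototype pays 17.
Strong: assigned the prototype, nets 22 − 1 = 21; deviating to no prototype nets 17.
Weak: assigned no prototype, nets 17; deviating to the prototype nets 22 − 9 = 13.
Both types strictly prefer their assigned action; no profitable deviation.

Neither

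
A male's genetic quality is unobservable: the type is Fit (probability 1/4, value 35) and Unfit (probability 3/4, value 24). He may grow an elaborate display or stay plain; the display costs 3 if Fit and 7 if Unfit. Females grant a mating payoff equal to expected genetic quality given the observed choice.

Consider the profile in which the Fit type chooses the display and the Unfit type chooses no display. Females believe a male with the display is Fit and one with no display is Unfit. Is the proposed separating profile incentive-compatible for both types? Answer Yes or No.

No

Under these beliefs, the display earns mating payoff 35 and no display earns mating payoff 24.
Fit: the display nets 35 − 3 = 32; no display nets 24. Fit prefers the display.
Unfit: the display nets 35 − 7 = 28; no display nets 24. Unfit would deviate to the display.
Unfit has a profitable deviation, so the profile is not an equilibrium.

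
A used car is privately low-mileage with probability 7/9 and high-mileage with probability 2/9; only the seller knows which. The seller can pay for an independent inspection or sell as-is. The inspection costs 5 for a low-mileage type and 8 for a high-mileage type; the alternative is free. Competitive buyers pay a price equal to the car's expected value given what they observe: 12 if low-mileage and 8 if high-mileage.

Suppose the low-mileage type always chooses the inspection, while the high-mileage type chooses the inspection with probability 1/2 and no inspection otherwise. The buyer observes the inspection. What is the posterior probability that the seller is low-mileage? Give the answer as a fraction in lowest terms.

7/8

P(the inspection) = (7/9)·1 + (2/9)·(1/2) = 8/9.
By Bayes' rule, P(low-mileage | the inspection) = (7/9) / (8/9) = 7/8.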